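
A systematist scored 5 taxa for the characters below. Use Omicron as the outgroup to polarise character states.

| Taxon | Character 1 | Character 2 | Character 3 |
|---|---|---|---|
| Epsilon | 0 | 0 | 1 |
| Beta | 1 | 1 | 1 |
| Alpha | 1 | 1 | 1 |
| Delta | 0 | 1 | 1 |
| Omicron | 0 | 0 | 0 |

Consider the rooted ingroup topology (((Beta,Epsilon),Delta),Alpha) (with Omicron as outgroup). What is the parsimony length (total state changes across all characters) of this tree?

Map each character onto (((Beta,Epsilon),Delta),Alpha) (rooted by Omicron) and count the minimum state changes it requires (Fitch parsimony):
Character 1: 2; Character 2: 2; Character 3: 1.
Total tree length = 5.

5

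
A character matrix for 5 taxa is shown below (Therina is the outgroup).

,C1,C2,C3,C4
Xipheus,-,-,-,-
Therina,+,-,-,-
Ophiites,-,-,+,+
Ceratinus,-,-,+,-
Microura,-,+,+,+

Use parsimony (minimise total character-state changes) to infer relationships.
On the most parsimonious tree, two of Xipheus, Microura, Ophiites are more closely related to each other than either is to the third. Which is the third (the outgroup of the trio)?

Xipheus

Character polarity is set by the outgroup: the derived state is whichever differs from the outgroup's state, so for C1 the derived state is '-', and for the remaining characters it is '+'.
All ingroup taxa share the derived state '-' for C1; it defines the ingroup but does not resolve relationships within it.
C2: derived state '+' in Microura only — an autapomorphy, so it tells us nothing about relationships among taxa.
Only Ceratinus, Microura, and Ophiites show the derived state '+' for C3, supporting them as a clade.
Only Microura and Ophiites show the derived state '+' for C4, supporting them as a clade.
Most parsimonious ingroup topology: (((Microura,Ophiites),Ceratinus),Xipheus).
Ophiites and Microura share a more recent common ancestor with each other than either does with Xipheus, so Xipheus is the least closely related of the three.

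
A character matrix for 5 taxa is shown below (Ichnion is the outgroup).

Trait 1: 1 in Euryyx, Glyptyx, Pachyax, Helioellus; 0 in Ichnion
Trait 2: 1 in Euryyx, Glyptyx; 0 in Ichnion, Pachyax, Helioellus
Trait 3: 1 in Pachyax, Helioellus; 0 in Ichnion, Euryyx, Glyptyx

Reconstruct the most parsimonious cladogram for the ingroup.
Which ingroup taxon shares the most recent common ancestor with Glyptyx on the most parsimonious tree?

The outgroup has state '0' for every character, so '1' is the derived state throughout.
All ingroup taxa share the derived state '1' for Trait 1; it defines the ingroup but does not resolve relationships within it.
Trait 2: derived state '1' in Euryyx and Glyptyx only — synapomorphy for {Euryyx, Glyptyx}.
Only Helioellus and Pachyax show the derived state '1' for Trait 3, supporting them as a clade.
Most parsimonious ingroup topology: ((Helioellus,Pachyax),(Glyptyx,Euryyx)).
Glyptyx and Euryyx form a cherry on this tree, so they are sister taxa.

Euryyx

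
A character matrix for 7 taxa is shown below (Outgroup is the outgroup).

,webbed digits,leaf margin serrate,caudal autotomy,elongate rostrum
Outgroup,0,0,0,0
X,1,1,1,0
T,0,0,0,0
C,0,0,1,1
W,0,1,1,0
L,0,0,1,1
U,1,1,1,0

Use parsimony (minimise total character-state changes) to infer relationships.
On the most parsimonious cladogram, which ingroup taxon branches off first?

T

The outgroup has state '0' for every character, so '1' is the derived state throughout.
Only U and X show the derived state '1' for webbed digits, supporting them as a clade.
leaf margin serrate: derived state '1' in U, W, and X only — synapomorphy for {U, W, X}.
Only C, L, U, W, and X show the derived state '1' for caudal autotomy, supporting them as a clade.
Only C and L show the derived state '1' for elongate rostrum, supporting them as a clade.
Most parsimonious ingroup topology: ((((X,U),W),(C,L)),T).
T is sister to the clade containing all other ingroup taxa, so it is the earliest-diverging (most basal) ingroup lineage.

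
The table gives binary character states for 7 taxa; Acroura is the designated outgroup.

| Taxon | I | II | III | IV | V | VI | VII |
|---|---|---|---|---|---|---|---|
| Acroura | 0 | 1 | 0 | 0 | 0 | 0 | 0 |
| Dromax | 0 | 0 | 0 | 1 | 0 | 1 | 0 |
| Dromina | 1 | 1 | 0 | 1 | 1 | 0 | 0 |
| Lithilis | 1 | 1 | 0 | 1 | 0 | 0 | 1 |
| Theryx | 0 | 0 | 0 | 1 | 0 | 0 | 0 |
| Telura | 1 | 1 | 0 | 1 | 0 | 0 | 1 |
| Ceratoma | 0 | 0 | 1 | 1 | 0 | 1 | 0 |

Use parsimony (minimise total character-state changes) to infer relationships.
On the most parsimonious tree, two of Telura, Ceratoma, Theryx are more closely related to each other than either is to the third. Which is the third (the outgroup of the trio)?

Telura

Character polarity is set by the outgroup: the derived state is whichever differs from the outgroup's state, so for II the derived state is '0', and for the remaining characters it is '1'.
Only Dromina, Lithilis, and Telura show the derived state '1' for I, supporting them as a clade.
II: derived state '0' in Ceratoma, Dromax, and Theryx only — synapomorphy for {Ceratoma, Dromax, Theryx}.
III (derived state '1') is unique to Ceratoma (autapomorphy; uninformative for grouping).
IV (derived state '1') is shared by all ingroup taxa — unites the whole ingroup.
V (derived state '1') is unique to Dromina (autapomorphy; uninformative for grouping).
VI: derived state '1' in Ceratoma and Dromax only — synapomorphy for {Ceratoma, Dromax}.
Only Lithilis and Telura show the derived state '1' for VII, supporting them as a clade.
Most parsimonious ingroup topology: (((Dromax,Ceratoma),Theryx),(Dromina,(Lithilis,Telura))).
Theryx and Ceratoma share a more recent common ancestor with each other than either does with Telura, so Telura is the least closely related of the three.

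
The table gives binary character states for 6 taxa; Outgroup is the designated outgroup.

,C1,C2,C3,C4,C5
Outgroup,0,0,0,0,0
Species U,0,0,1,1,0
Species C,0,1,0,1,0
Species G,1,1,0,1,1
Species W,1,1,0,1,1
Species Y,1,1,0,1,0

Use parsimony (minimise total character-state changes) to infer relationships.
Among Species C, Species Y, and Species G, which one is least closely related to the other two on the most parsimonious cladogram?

Species C

The outgroup has state '0' for every character, so '1' is the derived state throughout.
Only Species G, Species W, and Species Y show the derived state '1' for C1, supporting them as a clade.
C2: derived state '1' in Species C, Species G, Species W, and Species Y only — synapomorphy for {Species C, Species G, Species W, Species Y}.
C3: derived state '1' in Species U only — an autapomorphy, so it tells us nothing about relationships among taxa.
All ingroup taxa share the derived state '1' for C4; it defines the ingroup but does not resolve relationships within it.
C5: derived state '1' in Species G and Species W only — synapomorphy for {Species G, Species W}.
Most parsimonious ingroup topology: (Species U,(Species C,((Species G,Species W),Species Y))).
Species Y and Species G share a more recent common ancestor with each other than either does with Species C, so Species C is the least closely related of the three.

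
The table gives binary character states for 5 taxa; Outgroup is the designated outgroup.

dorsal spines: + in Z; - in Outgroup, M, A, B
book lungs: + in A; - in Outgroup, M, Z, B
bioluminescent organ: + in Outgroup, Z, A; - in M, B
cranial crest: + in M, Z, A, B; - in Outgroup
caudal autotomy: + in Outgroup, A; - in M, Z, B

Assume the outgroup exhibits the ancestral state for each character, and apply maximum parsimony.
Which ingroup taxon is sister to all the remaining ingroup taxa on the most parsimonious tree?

Character polarity is set by the outgroup: the derived state is whichever differs from the outgroup's state, so for bioluminescent organ, caudal autotomy the derived state is '-', and for the remaining characters it is '+'.
dorsal spines: derived state '+' in Z only — an autapomorphy, so it tells us nothing about relationships among taxa.
book lungs (derived state '+') is unique to A (autapomorphy; uninformative for grouping).
bioluminescent organ: derived state '-' in B and M only — synapomorphy for {B, M}.
cranial crest (derived state '+') is shared by all ingroup taxa — unites the whole ingroup.
caudal autotomy (derived state '-') is shared by B, M, and Z — a synapomorphy uniting that clade.
Most parsimonious ingroup topology: (((M,B),Z),A).
A is sister to the clade containing all other ingroup taxa, so it is the earliest-diverging (most basal) ingroup lineage.

A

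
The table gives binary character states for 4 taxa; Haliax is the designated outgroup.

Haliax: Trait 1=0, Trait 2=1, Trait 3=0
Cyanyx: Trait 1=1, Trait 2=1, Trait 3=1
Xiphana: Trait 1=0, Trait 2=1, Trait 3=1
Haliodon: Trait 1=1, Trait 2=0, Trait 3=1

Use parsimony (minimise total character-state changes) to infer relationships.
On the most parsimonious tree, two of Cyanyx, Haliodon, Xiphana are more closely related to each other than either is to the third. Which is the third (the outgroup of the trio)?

Xiphana

Character polarity is set by the outgroup: the derived state is whichever differs from the outgroup's state, so for Trait 2 the derived state is '0', and for the remaining characters it is '1'.
Only Cyanyx and Haliodon show the derived state '1' for Trait 1, supporting them as a clade.
Trait 2: derived state '0' in Haliodon only — an autapomorphy, so it tells us nothing about relationships among taxa.
All ingroup taxa share the derived state '1' for Trait 3; it defines the ingroup but does not resolve relationships within it.
Most parsimonious ingroup topology: ((Cyanyx,Haliodon),Xiphana).
Cyanyx and Haliodon share a more recent common ancestor with each other than either does with Xiphana, so Xiphana is the least closely related of the three.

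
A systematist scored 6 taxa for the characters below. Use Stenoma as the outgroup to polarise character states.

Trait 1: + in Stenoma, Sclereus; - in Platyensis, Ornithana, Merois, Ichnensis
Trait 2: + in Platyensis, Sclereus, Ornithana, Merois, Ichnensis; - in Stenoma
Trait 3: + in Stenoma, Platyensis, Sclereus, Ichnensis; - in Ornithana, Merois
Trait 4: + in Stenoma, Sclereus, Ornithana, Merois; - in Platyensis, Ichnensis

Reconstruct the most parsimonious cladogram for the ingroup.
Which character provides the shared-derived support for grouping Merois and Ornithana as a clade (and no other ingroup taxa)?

Character polarity is set by the outgroup: the derived state is whichever differs from the outgroup's state, so for Trait 1, Trait 3, Trait 4 the derived state is '-', and for the remaining characters it is '+'.
Trait 1: derived state '-' in Ichnensis, Merois, Ornithana, and Platyensis only — synapomorphy for {Ichnensis, Merois, Ornithana, Platyensis}.
All ingroup taxa share the derived state '+' for Trait 2; it defines the ingroup but does not resolve relationships within it.
Trait 3: derived state '-' in Merois and Ornithana only — synapomorphy for {Merois, Ornithana}.
Trait 4: derived state '-' in Ichnensis and Platyensis only — synapomorphy for {Ichnensis, Platyensis}.
Most parsimonious ingroup topology: (((Platyensis,Ichnensis),(Ornithana,Merois)),Sclereus).
The clade {Merois, Ornithana} is supported by Trait 3: its derived state '-' occurs in exactly those taxa and in no other taxon (including the outgroup).

Trait 3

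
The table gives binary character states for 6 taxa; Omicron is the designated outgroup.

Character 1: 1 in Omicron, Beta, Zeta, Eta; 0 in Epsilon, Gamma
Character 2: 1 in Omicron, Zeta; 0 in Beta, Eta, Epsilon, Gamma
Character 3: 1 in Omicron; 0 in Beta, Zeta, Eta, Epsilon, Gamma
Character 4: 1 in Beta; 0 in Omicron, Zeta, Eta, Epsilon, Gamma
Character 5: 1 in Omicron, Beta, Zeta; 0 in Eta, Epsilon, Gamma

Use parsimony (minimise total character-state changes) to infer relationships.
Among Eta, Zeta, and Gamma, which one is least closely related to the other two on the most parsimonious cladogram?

Zeta

Character polarity is set by the outgroup: the derived state is whichever differs from the outgroup's state, so for Character 1, Character 2, Character 3, Character 5 the derived state is '0', and for the remaining characters it is '1'.
Character 1 (derived state '0') is shared by Epsilon and Gamma — a synapomorphy uniting that clade.
Character 2: derived state '0' in Beta, Epsilon, Eta, and Gamma only — synapomorphy for {Beta, Epsilon, Eta, Gamma}.
Character 3 (derived state '0') is shared by all ingroup taxa — unites the whole ingroup.
Character 4 (derived state '1') is unique to Beta (autapomorphy; uninformative for grouping).
Character 5: derived state '0' in Epsilon, Eta, and Gamma only — synapomorphy for {Epsilon, Eta, Gamma}.
Most parsimonious ingroup topology: ((Beta,(Eta,(Epsilon,Gamma))),Zeta).
Gamma and Eta share a more recent common ancestor with each other than either does with Zeta, so Zeta is the least closely related of the three.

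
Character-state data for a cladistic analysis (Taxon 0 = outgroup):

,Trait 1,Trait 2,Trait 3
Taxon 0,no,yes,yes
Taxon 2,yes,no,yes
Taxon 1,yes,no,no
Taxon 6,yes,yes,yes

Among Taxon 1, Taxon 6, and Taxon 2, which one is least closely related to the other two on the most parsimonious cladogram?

Character polarity is set by the outgroup: the derived state is whichever differs from the outgroup's state, so for Trait 2, Trait 3 the derived state is 'no', and for the remaining characters it is 'yes'.
Trait 1 (derived state 'yes') is shared by all ingroup taxa — unites the whole ingroup.
Trait 2 (derived state 'no') is shared by Taxon 1 and Taxon 2 — a synapomorphy uniting that clade.
Trait 3: derived state 'no' in Taxon 1 only — an autapomorphy, so it tells us nothing about relationships among taxa.
Most parsimonious ingroup topology: ((Taxon 2,Taxon 1),Taxon 6).
Taxon 2 and Taxon 1 share a more recent common ancestor with each other than either does with Taxon 6, so Taxon 6 is the least closely related of the three.

Taxon 6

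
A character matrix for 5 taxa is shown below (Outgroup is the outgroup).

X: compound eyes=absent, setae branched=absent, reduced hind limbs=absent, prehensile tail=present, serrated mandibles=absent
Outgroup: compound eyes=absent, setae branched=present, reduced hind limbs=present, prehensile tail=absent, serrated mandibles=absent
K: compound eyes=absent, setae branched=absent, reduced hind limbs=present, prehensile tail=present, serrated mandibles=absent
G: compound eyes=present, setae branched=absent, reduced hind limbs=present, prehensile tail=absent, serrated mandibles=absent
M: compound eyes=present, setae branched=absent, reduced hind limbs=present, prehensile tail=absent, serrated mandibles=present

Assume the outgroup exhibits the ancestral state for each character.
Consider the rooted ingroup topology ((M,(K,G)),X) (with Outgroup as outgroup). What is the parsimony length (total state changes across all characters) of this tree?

7

Map each character onto ((M,(K,G)),X) (rooted by Outgroup) and count the minimum state changes it requires (Fitch parsimony):
compound eyes: 2; setae branched: 1; reduced hind limbs: 1; prehensile tail: 2; serrated mandibles: 1.
Total tree length = 7.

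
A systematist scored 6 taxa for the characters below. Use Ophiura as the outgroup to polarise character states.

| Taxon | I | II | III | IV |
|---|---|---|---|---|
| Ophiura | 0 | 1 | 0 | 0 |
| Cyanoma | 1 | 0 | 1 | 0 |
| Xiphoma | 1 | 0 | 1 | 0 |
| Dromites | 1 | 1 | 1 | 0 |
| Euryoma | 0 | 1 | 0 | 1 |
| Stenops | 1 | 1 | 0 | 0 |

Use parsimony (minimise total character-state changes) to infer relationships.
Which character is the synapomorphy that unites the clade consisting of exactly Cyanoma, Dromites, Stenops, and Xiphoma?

I

Character polarity is set by the outgroup: the derived state is whichever differs from the outgroup's state, so for II the derived state is '0', and for the remaining characters it is '1'.
I: derived state '1' in Cyanoma, Dromites, Stenops, and Xiphoma only — synapomorphy for {Cyanoma, Dromites, Stenops, Xiphoma}.
II (derived state '0') is shared by Cyanoma and Xiphoma — a synapomorphy uniting that clade.
Only Cyanoma, Dromites, and Xiphoma show the derived state '1' for III, supporting them as a clade.
IV (derived state '1') is unique to Euryoma (autapomorphy; uninformative for grouping).
Most parsimonious ingroup topology: ((((Cyanoma,Xiphoma),Dromites),Stenops),Euryoma).
The clade {Cyanoma, Dromites, Stenops, Xiphoma} is supported by I: its derived state '1' occurs in exactly those taxa and in no other taxon (including the outgroup).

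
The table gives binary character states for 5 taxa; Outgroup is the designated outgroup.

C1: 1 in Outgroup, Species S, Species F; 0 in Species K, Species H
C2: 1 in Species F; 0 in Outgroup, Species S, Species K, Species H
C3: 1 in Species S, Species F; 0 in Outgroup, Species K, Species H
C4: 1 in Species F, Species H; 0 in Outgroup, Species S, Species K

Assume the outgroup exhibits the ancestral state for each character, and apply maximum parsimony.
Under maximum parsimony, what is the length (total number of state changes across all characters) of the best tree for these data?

5

Character polarity is set by the outgroup: the derived state is whichever differs from the outgroup's state, so for C1 the derived state is '0', and for the remaining characters it is '1'.
C1: derived state '0' in Species H and Species K only — synapomorphy for {Species H, Species K}.
C2 (derived state '1') is unique to Species F (autapomorphy; uninformative for grouping).
C3: derived state '1' in Species F and Species S only — synapomorphy for {Species F, Species S}.
C4 groups Species F and Species H, which is incompatible with the clades supported by the remaining characters; treating it as convergent (homoplasy) costs fewer steps than any alternative tree.
Most parsimonious ingroup topology: ((Species S,Species F),(Species K,Species H)).
Changes per character on this tree: C1: 1; C2: 1; C3: 1; C4: 2.
Total = 5.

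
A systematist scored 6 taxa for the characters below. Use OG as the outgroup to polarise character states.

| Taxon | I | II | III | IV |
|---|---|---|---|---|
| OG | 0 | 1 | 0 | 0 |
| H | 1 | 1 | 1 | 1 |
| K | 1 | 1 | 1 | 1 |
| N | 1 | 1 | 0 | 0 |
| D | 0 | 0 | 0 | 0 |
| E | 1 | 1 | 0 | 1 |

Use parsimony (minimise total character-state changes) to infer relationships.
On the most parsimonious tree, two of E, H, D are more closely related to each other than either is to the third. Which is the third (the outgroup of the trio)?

D

Character polarity is set by the outgroup: the derived state is whichever differs from the outgroup's state, so for II the derived state is '0', and for the remaining characters it is '1'.
I (derived state '1') is shared by E, H, K, and N — a synapomorphy uniting that clade.
II: derived state '0' in D only — an autapomorphy, so it tells us nothing about relationships among taxa.
III (derived state '1') is shared by H and K — a synapomorphy uniting that clade.
IV (derived state '1') is shared by E, H, and K — a synapomorphy uniting that clade.
Most parsimonious ingroup topology: ((((H,K),E),N),D).
H and E share a more recent common ancestor with each other than either does with D, so D is the least closely related of the three.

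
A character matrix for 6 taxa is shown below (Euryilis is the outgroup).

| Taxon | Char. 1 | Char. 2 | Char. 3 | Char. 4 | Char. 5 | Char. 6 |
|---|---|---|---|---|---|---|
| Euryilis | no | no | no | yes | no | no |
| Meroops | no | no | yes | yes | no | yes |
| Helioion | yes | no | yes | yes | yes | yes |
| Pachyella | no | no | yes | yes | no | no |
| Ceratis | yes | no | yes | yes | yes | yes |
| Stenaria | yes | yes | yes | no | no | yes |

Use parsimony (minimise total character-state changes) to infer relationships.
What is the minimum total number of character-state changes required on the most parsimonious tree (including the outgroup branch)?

Character polarity is set by the outgroup: the derived state is whichever differs from the outgroup's state, so for Char. 4 the derived state is 'no', and for the remaining characters it is 'yes'.
Char. 1 (derived state 'yes') is shared by Ceratis, Helioion, and Stenaria — a synapomorphy uniting that clade.
Char. 2 (derived state 'yes') is unique to Stenaria (autapomorphy; uninformative for grouping).
All ingroup taxa share the derived state 'yes' for Char. 3; it defines the ingroup but does not resolve relationships within it.
Char. 4: derived state 'no' in Stenaria only — an autapomorphy, so it tells us nothing about relationships among taxa.
Only Ceratis and Helioion show the derived state 'yes' for Char. 5, supporting them as a clade.
Only Ceratis, Helioion, Meroops, and Stenaria show the derived state 'yes' for Char. 6, supporting them as a clade.
Most parsimonious ingroup topology: ((Meroops,((Helioion,Ceratis),Stenaria)),Pachyella).
Changes per character on this tree: Char. 1: 1; Char. 2: 1; Char. 3: 1; Char. 4: 1; Char. 5: 1; Char. 6: 1.
Total = 6.

6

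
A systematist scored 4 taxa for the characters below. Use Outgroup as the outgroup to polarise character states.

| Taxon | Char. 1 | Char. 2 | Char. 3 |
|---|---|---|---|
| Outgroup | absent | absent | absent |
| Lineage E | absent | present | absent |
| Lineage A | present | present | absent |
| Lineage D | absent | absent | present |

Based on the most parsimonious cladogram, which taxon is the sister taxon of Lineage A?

The outgroup has state 'absent' for every character, so 'present' is the derived state throughout.
Char. 1: derived state 'present' in Lineage A only — an autapomorphy, so it tells us nothing about relationships among taxa.
Char. 2 (derived state 'present') is shared by Lineage A and Lineage E — a synapomorphy uniting that clade.
Char. 3: derived state 'present' in Lineage D only — an autapomorphy, so it tells us nothing about relationships among taxa.
Most parsimonious ingroup topology: (Lineage D,(Lineage A,Lineage E)).
Lineage A and Lineage E form a cherry on this tree, so they are sister taxa.

Lineage E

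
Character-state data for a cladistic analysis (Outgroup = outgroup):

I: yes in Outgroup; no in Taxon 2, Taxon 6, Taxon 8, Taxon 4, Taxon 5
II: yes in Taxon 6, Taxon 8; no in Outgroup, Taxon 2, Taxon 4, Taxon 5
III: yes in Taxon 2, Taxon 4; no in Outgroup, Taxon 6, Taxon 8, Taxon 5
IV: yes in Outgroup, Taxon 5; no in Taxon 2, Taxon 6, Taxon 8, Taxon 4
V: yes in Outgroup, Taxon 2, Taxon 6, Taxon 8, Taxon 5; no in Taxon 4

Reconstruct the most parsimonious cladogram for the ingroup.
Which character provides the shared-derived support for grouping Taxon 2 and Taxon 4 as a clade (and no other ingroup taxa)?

III

Character polarity is set by the outgroup: the derived state is whichever differs from the outgroup's state, so for I, IV, V the derived state is 'no', and for the remaining characters it is 'yes'.
I (derived state 'no') is shared by all ingroup taxa — unites the whole ingroup.
II (derived state 'yes') is shared by Taxon 6 and Taxon 8 — a synapomorphy uniting that clade.
III (derived state 'yes') is shared by Taxon 2 and Taxon 4 — a synapomorphy uniting that clade.
IV (derived state 'no') is shared by Taxon 2, Taxon 4, Taxon 6, and Taxon 8 — a synapomorphy uniting that clade.
V: derived state 'no' in Taxon 4 only — an autapomorphy, so it tells us nothing about relationships among taxa.
Most parsimonious ingroup topology: (((Taxon 2,Taxon 4),(Taxon 6,Taxon 8)),Taxon 5).
The clade {Taxon 2, Taxon 4} is supported by III: its derived state 'yes' occurs in exactly those taxa and in no other taxon (including the outgroup).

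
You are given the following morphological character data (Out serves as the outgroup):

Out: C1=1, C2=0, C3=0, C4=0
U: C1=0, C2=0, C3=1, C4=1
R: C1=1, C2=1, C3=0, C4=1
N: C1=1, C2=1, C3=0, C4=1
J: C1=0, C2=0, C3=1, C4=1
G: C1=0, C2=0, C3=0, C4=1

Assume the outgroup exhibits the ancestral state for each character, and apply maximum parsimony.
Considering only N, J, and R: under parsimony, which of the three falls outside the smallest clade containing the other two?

J

Character polarity is set by the outgroup: the derived state is whichever differs from the outgroup's state, so for C1 the derived state is '0', and for the remaining characters it is '1'.
Only G, J, and U show the derived state '0' for C1, supporting them as a clade.
C2 (derived state '1') is shared by N and R — a synapomorphy uniting that clade.
Only J and U show the derived state '1' for C3, supporting them as a clade.
All ingroup taxa share the derived state '1' for C4; it defines the ingroup but does not resolve relationships within it.
Most parsimonious ingroup topology: (((U,J),G),(R,N)).
R and N share a more recent common ancestor with each other than either does with J, so J is the least closely related of the three.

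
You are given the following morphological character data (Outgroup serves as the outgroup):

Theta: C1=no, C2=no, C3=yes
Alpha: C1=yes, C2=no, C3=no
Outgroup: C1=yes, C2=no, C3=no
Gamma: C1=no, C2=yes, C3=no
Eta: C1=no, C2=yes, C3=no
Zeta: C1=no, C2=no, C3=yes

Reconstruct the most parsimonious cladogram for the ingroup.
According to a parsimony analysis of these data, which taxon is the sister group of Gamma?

Eta

Character polarity is set by the outgroup: the derived state is whichever differs from the outgroup's state, so for C1 the derived state is 'no', and for the remaining characters it is 'yes'.
C1: derived state 'no' in Eta, Gamma, Theta, and Zeta only — synapomorphy for {Eta, Gamma, Theta, Zeta}.
C2: derived state 'yes' in Eta and Gamma only — synapomorphy for {Eta, Gamma}.
C3 (derived state 'yes') is shared by Theta and Zeta — a synapomorphy uniting that clade.
Most parsimonious ingroup topology: (((Eta,Gamma),(Theta,Zeta)),Alpha).
Gamma and Eta form a cherry on this tree, so they are sister taxa.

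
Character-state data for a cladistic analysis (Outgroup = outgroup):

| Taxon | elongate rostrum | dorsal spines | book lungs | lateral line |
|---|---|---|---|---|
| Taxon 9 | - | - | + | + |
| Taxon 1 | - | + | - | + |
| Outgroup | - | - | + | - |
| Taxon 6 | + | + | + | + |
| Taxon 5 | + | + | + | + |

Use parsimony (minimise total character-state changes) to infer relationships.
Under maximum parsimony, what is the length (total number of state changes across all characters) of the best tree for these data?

Character polarity is set by the outgroup: the derived state is whichever differs from the outgroup's state, so for book lungs the derived state is '-', and for the remaining characters it is '+'.
elongate rostrum (derived state '+') is shared by Taxon 5 and Taxon 6 — a synapomorphy uniting that clade.
Only Taxon 1, Taxon 5, and Taxon 6 show the derived state '+' for dorsal spines, supporting them as a clade.
book lungs: derived state '-' in Taxon 1 only — an autapomorphy, so it tells us nothing about relationships among taxa.
lateral line (derived state '+') is shared by all ingroup taxa — unites the whole ingroup.
Most parsimonious ingroup topology: (((Taxon 6,Taxon 5),Taxon 1),Taxon 9).
Changes per character on this tree: elongate rostrum: 1; dorsal spines: 1; book lungs: 1; lateral line: 1.
Total = 4.

4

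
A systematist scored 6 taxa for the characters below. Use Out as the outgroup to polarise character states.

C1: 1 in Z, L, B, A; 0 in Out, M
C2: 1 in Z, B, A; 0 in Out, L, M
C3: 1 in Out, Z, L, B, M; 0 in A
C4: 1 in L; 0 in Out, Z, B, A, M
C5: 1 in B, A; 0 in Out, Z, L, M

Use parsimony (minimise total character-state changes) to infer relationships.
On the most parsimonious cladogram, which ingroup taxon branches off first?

Character polarity is set by the outgroup: the derived state is whichever differs from the outgroup's state, so for C3 the derived state is '0', and for the remaining characters it is '1'.
C1: derived state '1' in A, B, L, and Z only — synapomorphy for {A, B, L, Z}.
C2: derived state '1' in A, B, and Z only — synapomorphy for {A, B, Z}.
C3: derived state '0' in A only — an autapomorphy, so it tells us nothing about relationships among taxa.
C4: derived state '1' in L only — an autapomorphy, so it tells us nothing about relationships among taxa.
C5 (derived state '1') is shared by A and B — a synapomorphy uniting that clade.
Most parsimonious ingroup topology: (((Z,(B,A)),L),M).
M is sister to the clade containing all other ingroup taxa, so it is the earliest-diverging (most basal) ingroup lineage.

M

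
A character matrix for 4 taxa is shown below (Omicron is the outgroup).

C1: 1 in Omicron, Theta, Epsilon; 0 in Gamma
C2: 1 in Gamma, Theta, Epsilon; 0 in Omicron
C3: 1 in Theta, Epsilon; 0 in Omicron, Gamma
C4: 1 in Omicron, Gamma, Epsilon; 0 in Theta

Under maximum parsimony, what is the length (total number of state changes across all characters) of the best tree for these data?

4

Character polarity is set by the outgroup: the derived state is whichever differs from the outgroup's state, so for C1, C4 the derived state is '0', and for the remaining characters it is '1'.
C1: derived state '0' in Gamma only — an autapomorphy, so it tells us nothing about relationships among taxa.
All ingroup taxa share the derived state '1' for C2; it defines the ingroup but does not resolve relationships within it.
Only Epsilon and Theta show the derived state '1' for C3, supporting them as a clade.
C4 (derived state '0') is unique to Theta (autapomorphy; uninformative for grouping).
Most parsimonious ingroup topology: (Gamma,(Theta,Epsilon)).
Changes per character on this tree: C1: 1; C2: 1; C3: 1; C4: 1.
Total = 4.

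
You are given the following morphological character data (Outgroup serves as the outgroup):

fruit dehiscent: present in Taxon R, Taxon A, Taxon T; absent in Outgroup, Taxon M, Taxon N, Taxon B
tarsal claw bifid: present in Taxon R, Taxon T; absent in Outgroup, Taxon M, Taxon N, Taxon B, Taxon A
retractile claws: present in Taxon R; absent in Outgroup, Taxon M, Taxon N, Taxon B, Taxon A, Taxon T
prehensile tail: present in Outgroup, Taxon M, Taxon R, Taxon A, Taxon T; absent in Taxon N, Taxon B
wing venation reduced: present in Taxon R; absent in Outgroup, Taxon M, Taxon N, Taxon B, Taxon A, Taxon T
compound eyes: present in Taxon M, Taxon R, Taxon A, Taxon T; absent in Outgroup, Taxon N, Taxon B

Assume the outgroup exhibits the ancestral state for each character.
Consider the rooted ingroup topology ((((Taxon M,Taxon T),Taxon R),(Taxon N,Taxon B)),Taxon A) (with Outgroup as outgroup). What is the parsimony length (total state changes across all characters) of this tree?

Map each character onto ((((Taxon M,Taxon T),Taxon R),(Taxon N,Taxon B)),Taxon A) (rooted by Outgroup) and count the minimum state changes it requires (Fitch parsimony):
fruit dehiscent: 3; tarsal claw bifid: 2; retractile claws: 1; prehensile tail: 1; wing venation reduced: 1; compound eyes: 2.
Total tree length = 10.

10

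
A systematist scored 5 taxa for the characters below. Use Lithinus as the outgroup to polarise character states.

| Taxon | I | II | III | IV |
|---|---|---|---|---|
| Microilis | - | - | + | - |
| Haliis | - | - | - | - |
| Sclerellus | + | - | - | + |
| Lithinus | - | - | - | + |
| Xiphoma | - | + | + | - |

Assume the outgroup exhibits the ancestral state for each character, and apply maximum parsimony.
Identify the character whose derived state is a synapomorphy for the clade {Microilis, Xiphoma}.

III

Character polarity is set by the outgroup: the derived state is whichever differs from the outgroup's state, so for IV the derived state is '-', and for the remaining characters it is '+'.
I (derived state '+') is unique to Sclerellus (autapomorphy; uninformative for grouping).
II (derived state '+') is unique to Xiphoma (autapomorphy; uninformative for grouping).
III: derived state '+' in Microilis and Xiphoma only — synapomorphy for {Microilis, Xiphoma}.
Only Haliis, Microilis, and Xiphoma show the derived state '-' for IV, supporting them as a clade.
Most parsimonious ingroup topology: ((Haliis,(Microilis,Xiphoma)),Sclerellus).
The clade {Microilis, Xiphoma} is supported by III: its derived state '+' occurs in exactly those taxa and in no other taxon (including the outgroup).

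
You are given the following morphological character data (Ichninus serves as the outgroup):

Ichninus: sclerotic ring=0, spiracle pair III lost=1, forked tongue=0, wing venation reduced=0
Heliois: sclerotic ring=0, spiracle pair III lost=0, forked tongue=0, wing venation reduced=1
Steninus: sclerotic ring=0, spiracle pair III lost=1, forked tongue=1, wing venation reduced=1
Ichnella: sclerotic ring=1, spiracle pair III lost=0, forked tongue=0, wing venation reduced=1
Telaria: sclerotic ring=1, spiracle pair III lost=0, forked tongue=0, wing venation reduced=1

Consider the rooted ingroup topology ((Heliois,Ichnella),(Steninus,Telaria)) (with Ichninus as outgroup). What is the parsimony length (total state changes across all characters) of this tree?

Map each character onto ((Heliois,Ichnella),(Steninus,Telaria)) (rooted by Ichninus) and count the minimum state changes it requires (Fitch parsimony):
sclerotic ring: 2; spiracle pair III lost: 2; forked tongue: 1; wing venation reduced: 1.
Total tree length = 6.

6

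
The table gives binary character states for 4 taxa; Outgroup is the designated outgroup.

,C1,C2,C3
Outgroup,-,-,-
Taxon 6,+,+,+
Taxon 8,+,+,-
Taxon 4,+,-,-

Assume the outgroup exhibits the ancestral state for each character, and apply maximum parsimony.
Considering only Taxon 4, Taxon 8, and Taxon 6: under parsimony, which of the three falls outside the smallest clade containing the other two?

Taxon 4

The outgroup has state '-' for every character, so '+' is the derived state throughout.
C1 (derived state '+') is shared by all ingroup taxa — unites the whole ingroup.
Only Taxon 6 and Taxon 8 show the derived state '+' for C2, supporting them as a clade.
C3: derived state '+' in Taxon 6 only — an autapomorphy, so it tells us nothing about relationships among taxa.
Most parsimonious ingroup topology: ((Taxon 6,Taxon 8),Taxon 4).
Taxon 8 and Taxon 6 share a more recent common ancestor with each other than either does with Taxon 4, so Taxon 4 is the least closely related of the three.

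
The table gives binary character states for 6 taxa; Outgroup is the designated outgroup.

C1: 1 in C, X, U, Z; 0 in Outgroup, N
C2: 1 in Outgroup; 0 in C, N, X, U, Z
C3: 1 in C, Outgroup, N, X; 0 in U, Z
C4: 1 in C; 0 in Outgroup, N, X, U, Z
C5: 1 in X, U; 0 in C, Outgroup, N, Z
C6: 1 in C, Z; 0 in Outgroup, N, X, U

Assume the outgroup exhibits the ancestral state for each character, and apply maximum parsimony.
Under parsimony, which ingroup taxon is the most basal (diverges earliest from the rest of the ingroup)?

N

Character polarity is set by the outgroup: the derived state is whichever differs from the outgroup's state, so for C2, C3 the derived state is '0', and for the remaining characters it is '1'.
C1: derived state '1' in C, U, X, and Z only — synapomorphy for {C, U, X, Z}.
C2 (derived state '0') is shared by all ingroup taxa — unites the whole ingroup.
C3 groups U and Z, which is incompatible with the clades supported by the remaining characters; treating it as convergent (homoplasy) costs fewer steps than any alternative tree.
C4 (derived state '1') is unique to C (autapomorphy; uninformative for grouping).
Only U and X show the derived state '1' for C5, supporting them as a clade.
C6 (derived state '1') is shared by C and Z — a synapomorphy uniting that clade.
Most parsimonious ingroup topology: (((U,X),(C,Z)),N).
N is sister to the clade containing all other ingroup taxa, so it is the earliest-diverging (most basal) ingroup lineage.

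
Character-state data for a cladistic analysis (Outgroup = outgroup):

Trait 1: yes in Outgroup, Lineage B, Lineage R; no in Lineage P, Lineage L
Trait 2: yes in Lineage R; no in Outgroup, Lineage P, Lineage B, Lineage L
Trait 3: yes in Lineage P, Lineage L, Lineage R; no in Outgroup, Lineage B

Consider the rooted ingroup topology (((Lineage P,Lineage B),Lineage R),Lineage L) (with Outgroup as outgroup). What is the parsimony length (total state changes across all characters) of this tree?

Map each character onto (((Lineage P,Lineage B),Lineage R),Lineage L) (rooted by Outgroup) and count the minimum state changes it requires (Fitch parsimony):
Trait 1: 2; Trait 2: 1; Trait 3: 2.
Total tree length = 5.

5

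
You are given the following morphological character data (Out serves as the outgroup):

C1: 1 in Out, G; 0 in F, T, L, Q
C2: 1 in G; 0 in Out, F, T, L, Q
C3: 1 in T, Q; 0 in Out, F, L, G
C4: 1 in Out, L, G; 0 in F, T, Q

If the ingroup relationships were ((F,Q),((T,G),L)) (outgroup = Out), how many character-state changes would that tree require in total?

Map each character onto ((F,Q),((T,G),L)) (rooted by Out) and count the minimum state changes it requires (Fitch parsimony):
C1: 2; C2: 1; C3: 2; C4: 2.
Total tree length = 7.

7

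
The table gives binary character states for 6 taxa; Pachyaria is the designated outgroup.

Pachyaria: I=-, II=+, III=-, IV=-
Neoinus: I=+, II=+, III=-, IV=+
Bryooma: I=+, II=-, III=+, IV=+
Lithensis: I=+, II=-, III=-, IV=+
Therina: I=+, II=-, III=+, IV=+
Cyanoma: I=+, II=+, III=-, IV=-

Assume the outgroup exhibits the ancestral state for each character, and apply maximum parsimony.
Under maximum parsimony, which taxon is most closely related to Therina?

Character polarity is set by the outgroup: the derived state is whichever differs from the outgroup's state, so for II the derived state is '-', and for the remaining characters it is '+'.
All ingroup taxa share the derived state '+' for I; it defines the ingroup but does not resolve relationships within it.
II (derived state '-') is shared by Bryooma, Lithensis, and Therina — a synapomorphy uniting that clade.
Only Bryooma and Therina show the derived state '+' for III, supporting them as a clade.
Only Bryooma, Lithensis, Neoinus, and Therina show the derived state '+' for IV, supporting them as a clade.
Most parsimonious ingroup topology: ((Neoinus,((Bryooma,Therina),Lithensis)),Cyanoma).
Therina and Bryooma form a cherry on this tree, so they are sister taxa.

Bryooma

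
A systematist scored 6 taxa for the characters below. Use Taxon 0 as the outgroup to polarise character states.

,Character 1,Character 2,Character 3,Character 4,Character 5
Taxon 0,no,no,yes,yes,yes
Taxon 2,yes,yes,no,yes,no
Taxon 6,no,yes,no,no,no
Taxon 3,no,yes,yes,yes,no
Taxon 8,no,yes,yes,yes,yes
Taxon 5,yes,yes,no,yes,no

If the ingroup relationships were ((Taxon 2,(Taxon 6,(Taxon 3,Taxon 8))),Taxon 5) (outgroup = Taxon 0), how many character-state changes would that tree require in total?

8

Map each character onto ((Taxon 2,(Taxon 6,(Taxon 3,Taxon 8))),Taxon 5) (rooted by Taxon 0) and count the minimum state changes it requires (Fitch parsimony):
Character 1: 2; Character 2: 1; Character 3: 2; Character 4: 1; Character 5: 2.
Total tree length = 8.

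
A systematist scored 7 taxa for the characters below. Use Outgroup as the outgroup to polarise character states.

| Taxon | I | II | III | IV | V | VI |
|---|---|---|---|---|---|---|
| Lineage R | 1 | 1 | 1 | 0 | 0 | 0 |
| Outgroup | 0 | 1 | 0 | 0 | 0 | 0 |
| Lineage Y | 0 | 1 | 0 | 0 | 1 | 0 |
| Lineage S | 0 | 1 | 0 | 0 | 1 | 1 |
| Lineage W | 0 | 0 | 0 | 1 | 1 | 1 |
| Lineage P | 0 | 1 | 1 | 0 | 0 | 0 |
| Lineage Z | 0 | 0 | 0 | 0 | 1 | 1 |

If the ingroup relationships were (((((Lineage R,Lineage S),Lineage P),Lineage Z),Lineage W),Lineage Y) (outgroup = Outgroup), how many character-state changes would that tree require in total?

Map each character onto (((((Lineage R,Lineage S),Lineage P),Lineage Z),Lineage W),Lineage Y) (rooted by Outgroup) and count the minimum state changes it requires (Fitch parsimony):
I: 1; II: 2; III: 2; IV: 1; V: 3; VI: 3.
Total tree length = 12.

12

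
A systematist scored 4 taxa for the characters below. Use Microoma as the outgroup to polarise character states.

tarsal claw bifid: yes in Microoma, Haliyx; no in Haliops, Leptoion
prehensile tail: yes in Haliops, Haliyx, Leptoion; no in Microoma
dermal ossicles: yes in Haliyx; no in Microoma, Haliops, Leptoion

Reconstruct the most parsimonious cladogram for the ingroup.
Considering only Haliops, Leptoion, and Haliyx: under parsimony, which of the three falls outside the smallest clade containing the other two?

Haliyx

Character polarity is set by the outgroup: the derived state is whichever differs from the outgroup's state, so for tarsal claw bifid the derived state is 'no', and for the remaining characters it is 'yes'.
tarsal claw bifid: derived state 'no' in Haliops and Leptoion only — synapomorphy for {Haliops, Leptoion}.
prehensile tail (derived state 'yes') is shared by all ingroup taxa — unites the whole ingroup.
dermal ossicles: derived state 'yes' in Haliyx only — an autapomorphy, so it tells us nothing about relationships among taxa.
Most parsimonious ingroup topology: ((Haliops,Leptoion),Haliyx).
Leptoion and Haliops share a more recent common ancestor with each other than either does with Haliyx, so Haliyx is the least closely related of the three.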